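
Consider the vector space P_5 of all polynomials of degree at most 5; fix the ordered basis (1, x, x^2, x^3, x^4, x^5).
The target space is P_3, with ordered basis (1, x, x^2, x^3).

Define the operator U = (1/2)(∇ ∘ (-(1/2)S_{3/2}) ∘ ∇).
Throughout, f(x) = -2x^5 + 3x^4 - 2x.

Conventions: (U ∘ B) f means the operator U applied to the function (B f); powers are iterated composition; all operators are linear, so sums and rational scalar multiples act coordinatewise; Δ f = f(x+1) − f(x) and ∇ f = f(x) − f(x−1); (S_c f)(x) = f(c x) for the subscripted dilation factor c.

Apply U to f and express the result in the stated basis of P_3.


the result is g(x) = (405/8)x^3 - (2511/16)x^2 + (1395/8)x - 2217/32

∇ f = -10x^4 + 32x^3 - 38x^2 + 22x - 7
S_{3/2} ∇ f = -(405/8)x^4 + 108x^3 - (171/2)x^2 + 33x - 7
(-(1/2)S_{3/2}) ∇ f = (405/16)x^4 - 54x^3 + (171/4)x^2 - (33/2)x + 7/2
∇ (-(1/2)S_{3/2}) ∇ f = (405/4)x^3 - (2511/8)x^2 + (1395/4)x - 2217/16
((1/2)(∇ ∘ (-(1/2)S_{3/2}) ∘ ∇)) f = (405/8)x^3 - (2511/16)x^2 + (1395/8)x - 2217/32


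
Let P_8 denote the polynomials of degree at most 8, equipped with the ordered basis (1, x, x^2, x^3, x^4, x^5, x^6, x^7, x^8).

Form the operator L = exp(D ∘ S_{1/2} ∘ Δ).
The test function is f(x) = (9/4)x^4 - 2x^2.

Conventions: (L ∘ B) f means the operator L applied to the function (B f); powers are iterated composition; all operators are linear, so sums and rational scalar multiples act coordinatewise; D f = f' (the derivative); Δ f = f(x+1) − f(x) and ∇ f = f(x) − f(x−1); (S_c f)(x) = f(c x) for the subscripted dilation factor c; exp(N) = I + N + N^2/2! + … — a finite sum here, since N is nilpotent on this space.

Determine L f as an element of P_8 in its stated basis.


order-1 term: (27/8)x^2 + (27/4)x + 5/2
order-2 term: 27/16
the series for exp(D ∘ S_{1/2} ∘ Δ) f terminates at order 2
exp(D ∘ S_{1/2} ∘ Δ) f = (9/4)x^4 + (11/8)x^2 + (27/4)x + 67/16

the result is g(x) = (9/4)x^4 + (11/8)x^2 + (27/4)x + 67/16


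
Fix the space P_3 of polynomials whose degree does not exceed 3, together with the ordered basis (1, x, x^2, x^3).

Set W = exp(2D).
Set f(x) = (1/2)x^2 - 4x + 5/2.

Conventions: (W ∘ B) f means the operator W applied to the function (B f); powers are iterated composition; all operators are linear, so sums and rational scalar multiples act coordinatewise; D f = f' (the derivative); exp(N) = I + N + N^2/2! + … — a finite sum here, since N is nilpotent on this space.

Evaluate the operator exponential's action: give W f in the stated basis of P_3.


the image equals g(x) = (1/2)x^2 - 2x - 7/2

order-1 term: 2x - 8
order-2 term: 2
the series for exp(2D) f terminates at order 2
exp(2D) f = (1/2)x^2 - 2x - 7/2


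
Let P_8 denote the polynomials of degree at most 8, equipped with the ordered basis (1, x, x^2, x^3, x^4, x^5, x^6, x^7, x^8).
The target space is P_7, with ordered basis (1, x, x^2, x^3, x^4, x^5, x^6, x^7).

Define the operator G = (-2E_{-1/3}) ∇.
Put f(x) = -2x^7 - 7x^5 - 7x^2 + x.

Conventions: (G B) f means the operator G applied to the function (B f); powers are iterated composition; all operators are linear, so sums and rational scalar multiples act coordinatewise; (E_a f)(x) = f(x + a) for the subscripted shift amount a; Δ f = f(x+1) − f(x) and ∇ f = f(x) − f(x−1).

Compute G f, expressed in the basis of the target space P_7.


the image equals g(x) = 28x^6 - 140x^5 + (1190/3)x^4 - (18200/27)x^3 + (18368/27)x^2 - (28322/81)x + 46342/729

∇ f = -14x^6 + 42x^5 - 105x^4 + 140x^3 - 112x^2 + 35x - 1
E_{-1/3} ∇ f = -14x^6 + 70x^5 - (595/3)x^4 + (9100/27)x^3 - (9184/27)x^2 + (14161/81)x - 23171/729
(-2E_{-1/3}) ∇ f = 28x^6 - 140x^5 + (1190/3)x^4 - (18200/27)x^3 + (18368/27)x^2 - (28322/81)x + 46342/729


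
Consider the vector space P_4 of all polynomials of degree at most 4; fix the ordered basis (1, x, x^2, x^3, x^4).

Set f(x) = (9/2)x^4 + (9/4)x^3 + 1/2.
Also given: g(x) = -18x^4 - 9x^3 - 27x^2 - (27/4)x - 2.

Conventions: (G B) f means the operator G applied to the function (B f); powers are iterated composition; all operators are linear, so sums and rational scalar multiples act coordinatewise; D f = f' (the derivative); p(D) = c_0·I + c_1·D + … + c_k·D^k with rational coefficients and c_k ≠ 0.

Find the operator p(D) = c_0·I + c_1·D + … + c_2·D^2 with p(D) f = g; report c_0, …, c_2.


D^0 f = (9/2)x^4 + (9/4)x^3 + 1/2
D^1 f = 18x^3 + (27/4)x^2
D^2 f = 54x^2 + (27/2)x
matching coefficients of g against c_0 f + c_1 Df + … from the top degree down determines the c_i
solution: c_0 = -4, c_1 = 0, c_2 = -1/2

p(D) = -4·I − (1/2)·D^2, i.e. c_0 = -4, c_1 = 0, c_2 = -1/2


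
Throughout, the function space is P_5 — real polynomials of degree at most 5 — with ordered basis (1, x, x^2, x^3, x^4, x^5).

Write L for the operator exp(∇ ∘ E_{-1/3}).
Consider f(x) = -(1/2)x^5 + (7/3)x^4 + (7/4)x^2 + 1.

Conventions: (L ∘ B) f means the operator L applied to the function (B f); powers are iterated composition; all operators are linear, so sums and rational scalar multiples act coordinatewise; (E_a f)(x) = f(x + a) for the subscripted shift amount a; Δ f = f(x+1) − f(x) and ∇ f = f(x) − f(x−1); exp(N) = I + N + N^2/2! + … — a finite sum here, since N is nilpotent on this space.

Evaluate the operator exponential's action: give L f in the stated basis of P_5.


the image equals g(x) = -(1/2)x^5 - (1/6)x^4 + (38/3)x^3 + (3/4)x^2 - (698/27)x + 2147/162

order-1 term: -(5/2)x^4 + (53/3)x^3 - 35x^2 + (895/27)x - 4007/324
order-2 term: -5x^3 + 39x^2 - (545/6)x + 7591/108
order-3 term: -5x^2 + (103/3)x - 335/6
order-4 term: -(5/2)x + 32/3
order-5 term: -1/2
the series for exp(∇ ∘ E_{-1/3}) f terminates at order 5
exp(∇ ∘ E_{-1/3}) f = -(1/2)x^5 - (1/6)x^4 + (38/3)x^3 + (3/4)x^2 - (698/27)x + 2147/162


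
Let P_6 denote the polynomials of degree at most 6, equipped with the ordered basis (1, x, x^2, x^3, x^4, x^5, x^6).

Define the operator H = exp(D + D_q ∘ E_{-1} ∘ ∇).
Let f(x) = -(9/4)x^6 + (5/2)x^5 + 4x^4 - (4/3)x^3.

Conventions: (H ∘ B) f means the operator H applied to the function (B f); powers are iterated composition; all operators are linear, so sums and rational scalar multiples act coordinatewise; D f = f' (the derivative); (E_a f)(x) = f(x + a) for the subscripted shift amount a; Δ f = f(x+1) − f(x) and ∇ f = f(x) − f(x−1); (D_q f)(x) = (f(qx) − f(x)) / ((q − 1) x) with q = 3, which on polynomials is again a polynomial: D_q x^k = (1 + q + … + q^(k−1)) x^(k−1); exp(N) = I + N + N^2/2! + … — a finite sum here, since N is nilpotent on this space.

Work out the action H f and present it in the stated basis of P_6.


g(x) = -(9/4)x^6 - 11x^5 - (6603/4)x^4 - (217/3)x^3 - (170965/4)x^2 + (118037/3)x - 626053/15

order-1 term: -(27/2)x^5 - 1621x^4 + 4566x^3 - 4866x^2 + 2421x - 482
order-2 term: -(135/4)x^4 - 4592x^3 - (65329/2)x^2 + 78996x - 185561/4
order-3 term: -45x^3 - 5177x^2 - (118003/3)x + 54050/3
order-4 term: -(135/4)x^2 - (5447/2)x - 73925/6
order-5 term: -(27/2)x - 2791/5
order-6 term: -9/4
the series for exp(D + D_q ∘ E_{-1} ∘ ∇) f terminates at order 6
exp(D + D_q ∘ E_{-1} ∘ ∇) f = -(9/4)x^6 - 11x^5 - (6603/4)x^4 - (217/3)x^3 - (170965/4)x^2 + (118037/3)x - 626053/15


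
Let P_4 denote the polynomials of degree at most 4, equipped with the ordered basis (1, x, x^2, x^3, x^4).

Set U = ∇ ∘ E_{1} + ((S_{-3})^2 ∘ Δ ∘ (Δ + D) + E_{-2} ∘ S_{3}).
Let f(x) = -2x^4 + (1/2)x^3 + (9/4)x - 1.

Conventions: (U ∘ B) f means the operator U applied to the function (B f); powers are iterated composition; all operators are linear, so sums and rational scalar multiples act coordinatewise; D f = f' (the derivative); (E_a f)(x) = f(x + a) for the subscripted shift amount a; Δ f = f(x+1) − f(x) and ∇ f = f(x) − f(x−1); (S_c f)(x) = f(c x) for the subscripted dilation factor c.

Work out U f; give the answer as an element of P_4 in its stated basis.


g(x) = -162x^4 + (2603/2)x^3 - (15735/2)x^2 + (19009/4)x - 10981/4

E_{1} f = -2x^4 - (15/2)x^3 - (21/2)x^2 - (17/4)x - 1/4
∇ E_{1} f = -8x^3 - (21/2)x^2 - (13/2)x + 3/4
Δ f = -8x^3 - (21/2)x^2 - (13/2)x + 3/4
D f = -8x^3 + (3/2)x^2 + 9/4
(Δ + D) f = -16x^3 - 9x^2 - (13/2)x + 3
Δ (Δ + D) f = -48x^2 - 66x - 63/2
S_{-3} Δ (Δ + D) f = -432x^2 + 198x - 63/2
S_{-3} S_{-3} Δ (Δ + D) f = -3888x^2 - 594x - 63/2
S_{3} f = -162x^4 + (27/2)x^3 + (27/4)x - 1
E_{-2} S_{3} f = -162x^4 + (2619/2)x^3 - 3969x^2 + (21411/4)x - 5429/2
((S_{-3})^2 ∘ Δ ∘ (Δ + D) + E_{-2} ∘ S_{3}) f = -162x^4 + (2619/2)x^3 - 7857x^2 + (19035/4)x - 2746
(∇ ∘ E_{1} + ((S_{-3})^2 ∘ Δ ∘ (Δ + D) + E_{-2} ∘ S_{3})) f = -162x^4 + (2603/2)x^3 - (15735/2)x^2 + (19009/4)x - 10981/4


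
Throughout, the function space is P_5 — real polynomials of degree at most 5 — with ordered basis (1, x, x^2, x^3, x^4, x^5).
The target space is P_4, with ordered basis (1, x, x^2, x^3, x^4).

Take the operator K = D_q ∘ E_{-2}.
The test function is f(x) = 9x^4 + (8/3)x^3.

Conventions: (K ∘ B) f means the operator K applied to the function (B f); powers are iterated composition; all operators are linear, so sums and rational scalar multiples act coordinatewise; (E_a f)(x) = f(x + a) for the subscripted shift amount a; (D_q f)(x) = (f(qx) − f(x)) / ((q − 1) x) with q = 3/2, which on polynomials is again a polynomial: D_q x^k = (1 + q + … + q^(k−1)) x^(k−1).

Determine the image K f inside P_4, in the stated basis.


E_{-2} f = 9x^4 - (208/3)x^3 + 200x^2 - 256x + 368/3
D_q E_{-2} f = (585/8)x^3 - (988/3)x^2 + 500x - 256

the image equals g(x) = (585/8)x^3 - (988/3)x^2 + 500x - 256


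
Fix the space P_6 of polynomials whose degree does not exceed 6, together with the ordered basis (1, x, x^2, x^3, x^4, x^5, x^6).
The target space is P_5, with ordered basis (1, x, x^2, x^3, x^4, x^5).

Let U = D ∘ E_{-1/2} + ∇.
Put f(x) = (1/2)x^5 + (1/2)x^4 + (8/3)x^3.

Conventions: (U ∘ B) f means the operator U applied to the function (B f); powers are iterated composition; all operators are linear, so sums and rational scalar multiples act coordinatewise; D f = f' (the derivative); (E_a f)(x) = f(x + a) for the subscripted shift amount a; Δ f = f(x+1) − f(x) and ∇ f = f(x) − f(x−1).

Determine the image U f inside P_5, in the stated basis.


E_{-1/2} f = (1/2)x^5 - (3/4)x^4 + (35/12)x^3 - (31/8)x^2 + (61/32)x - 61/192
D E_{-1/2} f = (5/2)x^4 - 3x^3 + (35/4)x^2 - (31/4)x + 61/32
∇ f = (5/2)x^4 - 3x^3 + 10x^2 - (17/2)x + 8/3
(D ∘ E_{-1/2} + ∇) f = 5x^4 - 6x^3 + (75/4)x^2 - (65/4)x + 439/96

the image equals g(x) = 5x^4 - 6x^3 + (75/4)x^2 - (65/4)x + 439/96


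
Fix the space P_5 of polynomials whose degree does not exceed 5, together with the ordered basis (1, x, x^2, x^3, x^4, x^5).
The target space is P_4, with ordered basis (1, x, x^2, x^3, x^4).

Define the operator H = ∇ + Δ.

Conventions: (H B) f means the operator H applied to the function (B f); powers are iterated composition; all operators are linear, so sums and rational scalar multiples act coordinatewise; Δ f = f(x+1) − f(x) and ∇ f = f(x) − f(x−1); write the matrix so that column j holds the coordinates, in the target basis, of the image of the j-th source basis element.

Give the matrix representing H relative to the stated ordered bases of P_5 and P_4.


the matrix is [[0, 2, 0, 2, 0, 2]; [0, 0, 4, 0, 8, 0]; [0, 0, 0, 6, 0, 20]; [0, 0, 0, 0, 8, 0]; [0, 0, 0, 0, 0, 10]] (rows listed top to bottom)

image of 1: 0
image of x: 2
image of x^2: 4x
image of x^3: 6x^2 + 2
image of x^4: 8x^3 + 8x
image of x^5: 10x^4 + 20x^2 + 2
each image's coordinates form column j of the matrix


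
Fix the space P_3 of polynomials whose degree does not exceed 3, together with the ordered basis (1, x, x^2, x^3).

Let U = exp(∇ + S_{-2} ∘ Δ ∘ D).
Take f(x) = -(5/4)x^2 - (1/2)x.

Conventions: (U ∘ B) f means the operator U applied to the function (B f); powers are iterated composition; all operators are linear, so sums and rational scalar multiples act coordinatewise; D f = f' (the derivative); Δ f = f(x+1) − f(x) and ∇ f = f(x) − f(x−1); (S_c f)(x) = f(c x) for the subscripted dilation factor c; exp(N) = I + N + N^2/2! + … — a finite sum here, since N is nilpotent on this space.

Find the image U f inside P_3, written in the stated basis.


order-1 term: -(5/2)x - 7/4
order-2 term: -5/4
the series for exp(∇ + S_{-2} ∘ Δ ∘ D) f terminates at order 2
exp(∇ + S_{-2} ∘ Δ ∘ D) f = -(5/4)x^2 - 3x - 3

the image equals g(x) = -(5/4)x^2 - 3x - 3


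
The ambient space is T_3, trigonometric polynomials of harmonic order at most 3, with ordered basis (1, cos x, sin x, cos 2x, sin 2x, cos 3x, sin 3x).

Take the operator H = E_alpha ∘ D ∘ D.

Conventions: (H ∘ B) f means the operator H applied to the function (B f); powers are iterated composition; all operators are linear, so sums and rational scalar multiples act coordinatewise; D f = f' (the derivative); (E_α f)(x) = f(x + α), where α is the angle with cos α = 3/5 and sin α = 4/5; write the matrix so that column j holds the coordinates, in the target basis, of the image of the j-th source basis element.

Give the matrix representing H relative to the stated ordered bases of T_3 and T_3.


the matrix is [[0, 0, 0, 0, 0, 0, 0]; [0, -3/5, -4/5, 0, 0, 0, 0]; [0, 4/5, -3/5, 0, 0, 0, 0]; [0, 0, 0, 28/25, -96/25, 0, 0]; [0, 0, 0, 96/25, 28/25, 0, 0]; [0, 0, 0, 0, 0, 1053/125, -396/125]; [0, 0, 0, 0, 0, 396/125, 1053/125]] (rows listed top to bottom)

image of 1: 0
image of cos x: -(3/5)cos x + (4/5)sin x
image of sin x: -(4/5)cos x - (3/5)sin x
image of cos 2x: (28/25)cos 2x + (96/25)sin 2x
image of sin 2x: -(96/25)cos 2x + (28/25)sin 2x
image of cos 3x: (1053/125)cos 3x + (396/125)sin 3x
image of sin 3x: -(396/125)cos 3x + (1053/125)sin 3x
each image's coordinates form column j of the matrix


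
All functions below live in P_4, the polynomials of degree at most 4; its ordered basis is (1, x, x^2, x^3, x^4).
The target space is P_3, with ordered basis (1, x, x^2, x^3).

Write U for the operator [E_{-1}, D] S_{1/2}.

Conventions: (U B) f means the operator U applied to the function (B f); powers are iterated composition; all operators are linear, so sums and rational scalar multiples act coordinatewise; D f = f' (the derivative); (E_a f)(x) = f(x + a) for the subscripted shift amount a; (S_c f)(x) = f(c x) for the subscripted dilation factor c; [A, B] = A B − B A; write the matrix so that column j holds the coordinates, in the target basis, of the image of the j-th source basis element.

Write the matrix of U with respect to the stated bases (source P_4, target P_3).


the matrix is [[0, 0, 0, 0, 0]; [0, 0, 0, 0, 0]; [0, 0, 0, 0, 0]; [0, 0, 0, 0, 0]] (rows listed top to bottom)

image of 1: 0
image of x: 0
image of x^2: 0
image of x^3: 0
image of x^4: 0
each image's coordinates form column j of the matrix


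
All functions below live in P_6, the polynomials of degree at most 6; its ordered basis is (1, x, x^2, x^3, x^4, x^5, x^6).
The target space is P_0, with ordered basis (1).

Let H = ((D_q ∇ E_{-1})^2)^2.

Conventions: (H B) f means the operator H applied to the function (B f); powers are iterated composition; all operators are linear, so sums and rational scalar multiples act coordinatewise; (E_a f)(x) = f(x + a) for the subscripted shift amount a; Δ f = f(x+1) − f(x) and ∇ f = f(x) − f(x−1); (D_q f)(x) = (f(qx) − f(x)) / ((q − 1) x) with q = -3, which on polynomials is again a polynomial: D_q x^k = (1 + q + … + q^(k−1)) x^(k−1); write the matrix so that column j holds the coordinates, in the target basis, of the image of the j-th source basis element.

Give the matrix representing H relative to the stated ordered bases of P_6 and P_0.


the matrix is [[0, 0, 0, 0, 0, 0, 0]] (rows listed top to bottom)

image of 1: 0
image of x: 0
image of x^2: 0
image of x^3: 0
image of x^4: 0
image of x^5: 0
image of x^6: 0
each image's coordinates form column j of the matrix


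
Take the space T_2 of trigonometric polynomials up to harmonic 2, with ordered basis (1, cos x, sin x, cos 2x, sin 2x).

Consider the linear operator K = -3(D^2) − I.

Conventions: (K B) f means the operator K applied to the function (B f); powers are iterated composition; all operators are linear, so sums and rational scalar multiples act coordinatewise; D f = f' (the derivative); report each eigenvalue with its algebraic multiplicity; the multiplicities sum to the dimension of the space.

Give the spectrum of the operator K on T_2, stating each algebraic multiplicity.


image of 1: -1
image of cos x: 2cos x
image of sin x: 2sin x
image of cos 2x: 11cos 2x
image of sin 2x: 11sin 2x
the matrix is diagonal; its diagonal is (-1, 2, 2, 11, 11)
for a triangular matrix the eigenvalues are the diagonal entries, with algebraic multiplicity their repetition count

λ = -1 (multiplicity 1), λ = 2 (multiplicity 2), λ = 11 (multiplicity 2)


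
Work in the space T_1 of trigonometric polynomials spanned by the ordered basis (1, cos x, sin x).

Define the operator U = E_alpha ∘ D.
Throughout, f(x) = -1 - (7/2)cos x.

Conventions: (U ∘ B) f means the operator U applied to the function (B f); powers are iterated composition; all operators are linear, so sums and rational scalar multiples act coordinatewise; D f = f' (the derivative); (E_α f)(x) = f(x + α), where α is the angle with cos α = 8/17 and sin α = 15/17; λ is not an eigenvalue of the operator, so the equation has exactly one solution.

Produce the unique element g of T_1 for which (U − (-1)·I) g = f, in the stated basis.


write g with unknown coordinates in the stated basis and equate coefficients in (U − (-1)·I) g = f
solving from the highest basis element down gives g = -1 - (7/4)cos x - 7sin x
check: U g = -(7/4)cos x + 7sin x
so U g − (-1)·g = -1 - (7/2)cos x = f ✓

g(x) = -1 - (7/4)cos x - 7sin x


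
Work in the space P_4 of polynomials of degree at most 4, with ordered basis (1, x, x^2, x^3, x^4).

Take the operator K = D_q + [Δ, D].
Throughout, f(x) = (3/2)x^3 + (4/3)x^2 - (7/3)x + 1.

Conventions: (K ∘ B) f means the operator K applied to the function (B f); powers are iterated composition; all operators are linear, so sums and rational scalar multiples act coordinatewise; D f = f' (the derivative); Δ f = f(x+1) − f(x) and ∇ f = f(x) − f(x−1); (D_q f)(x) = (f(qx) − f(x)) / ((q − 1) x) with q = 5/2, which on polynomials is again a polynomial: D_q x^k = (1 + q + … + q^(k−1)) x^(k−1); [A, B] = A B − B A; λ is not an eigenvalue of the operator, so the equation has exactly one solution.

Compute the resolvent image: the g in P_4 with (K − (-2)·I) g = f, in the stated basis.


write g with unknown coordinates in the stated basis and equate coefficients in (K − (-2)·I) g = f
solving from the highest basis element down gives g = (3/4)x^3 - (287/96)x^2 + (1561/384)x - 1177/768
check: K g = (117/16)x^2 - (2009/192)x + 1561/384
so K g − (-2)·g = (3/2)x^3 + (4/3)x^2 - (7/3)x + 1 = f ✓

the result is g(x) = (3/4)x^3 - (287/96)x^2 + (1561/384)x - 1177/768


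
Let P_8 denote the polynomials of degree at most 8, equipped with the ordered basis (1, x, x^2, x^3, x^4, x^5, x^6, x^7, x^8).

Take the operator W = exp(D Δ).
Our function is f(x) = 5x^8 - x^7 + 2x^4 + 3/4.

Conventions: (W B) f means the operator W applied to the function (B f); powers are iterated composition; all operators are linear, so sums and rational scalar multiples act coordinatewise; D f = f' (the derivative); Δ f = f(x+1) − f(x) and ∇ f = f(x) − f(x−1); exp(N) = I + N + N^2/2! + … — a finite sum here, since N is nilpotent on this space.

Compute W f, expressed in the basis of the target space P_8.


the result is g(x) = 5x^8 - x^7 + 280x^6 + 798x^5 + 5497x^4 + 17640x^3 + 45699x^2 + 73552x + 229023/4

order-1 term: 280x^6 + 798x^5 + 1295x^4 + 1260x^3 + 759x^2 + 262x + 41
order-2 term: 4200x^4 + 16380x^3 + 28140x^2 + 23730x + 8074
order-3 term: 16800x^2 + 49560x + 40740
order-4 term: 8400
the series for exp(D Δ) f terminates at order 4
exp(D Δ) f = 5x^8 - x^7 + 280x^6 + 798x^5 + 5497x^4 + 17640x^3 + 45699x^2 + 73552x + 229023/4


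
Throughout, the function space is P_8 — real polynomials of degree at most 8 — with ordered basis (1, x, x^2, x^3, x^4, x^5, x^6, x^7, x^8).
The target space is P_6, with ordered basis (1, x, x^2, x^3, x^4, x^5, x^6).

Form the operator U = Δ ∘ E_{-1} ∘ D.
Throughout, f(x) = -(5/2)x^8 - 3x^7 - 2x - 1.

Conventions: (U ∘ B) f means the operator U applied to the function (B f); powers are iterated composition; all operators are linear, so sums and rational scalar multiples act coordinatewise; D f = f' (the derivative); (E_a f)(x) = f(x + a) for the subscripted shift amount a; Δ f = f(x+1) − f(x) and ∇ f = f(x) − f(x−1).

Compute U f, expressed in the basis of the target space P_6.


D f = -20x^7 - 21x^6 - 2
E_{-1} D f = -20x^7 + 119x^6 - 294x^5 + 385x^4 - 280x^3 + 105x^2 - 14x - 3
Δ E_{-1} D f = -140x^6 + 294x^5 - 385x^4 + 280x^3 - 105x^2 + 14x + 1

the image equals g(x) = -140x^6 + 294x^5 - 385x^4 + 280x^3 - 105x^2 + 14x + 1


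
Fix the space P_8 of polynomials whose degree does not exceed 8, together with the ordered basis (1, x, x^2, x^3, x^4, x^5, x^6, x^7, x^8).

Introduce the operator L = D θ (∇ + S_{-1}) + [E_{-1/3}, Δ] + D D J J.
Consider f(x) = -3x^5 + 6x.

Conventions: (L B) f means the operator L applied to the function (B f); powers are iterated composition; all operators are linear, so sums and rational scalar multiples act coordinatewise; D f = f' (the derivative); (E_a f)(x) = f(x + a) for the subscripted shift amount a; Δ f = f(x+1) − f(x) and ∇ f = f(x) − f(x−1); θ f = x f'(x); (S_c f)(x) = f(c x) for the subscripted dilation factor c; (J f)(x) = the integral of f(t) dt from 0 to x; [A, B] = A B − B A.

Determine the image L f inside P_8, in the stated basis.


∇ f = -15x^4 + 30x^3 - 30x^2 + 15x + 3
S_{-1} f = 3x^5 - 6x
(∇ + S_{-1}) f = 3x^5 - 15x^4 + 30x^3 - 30x^2 + 9x + 3
θ (∇ + S_{-1}) f = 15x^5 - 60x^4 + 90x^3 - 60x^2 + 9x
D θ (∇ + S_{-1}) f = 75x^4 - 240x^3 + 270x^2 - 120x + 9
Δ f = -15x^4 - 30x^3 - 30x^2 - 15x + 3
E_{-1/3} Δ f = -15x^4 - 10x^3 - 10x^2 - (25/9)x + 151/27
E_{-1/3} f = -3x^5 + 5x^4 - (10/3)x^3 + (10/9)x^2 + (157/27)x - 161/81
Δ E_{-1/3} f = -15x^4 - 10x^3 - 10x^2 - (25/9)x + 151/27
[E_{-1/3}, Δ] f = 0
J f = -(1/2)x^6 + 3x^2
J J f = -(1/14)x^7 + x^3
D J J f = -(1/2)x^6 + 3x^2
D D J J f = -3x^5 + 6x
(D θ (∇ + S_{-1}) + [E_{-1/3}, Δ] + D D J J) f = -3x^5 + 75x^4 - 240x^3 + 270x^2 - 114x + 9

g(x) = -3x^5 + 75x^4 - 240x^3 + 270x^2 - 114x + 9


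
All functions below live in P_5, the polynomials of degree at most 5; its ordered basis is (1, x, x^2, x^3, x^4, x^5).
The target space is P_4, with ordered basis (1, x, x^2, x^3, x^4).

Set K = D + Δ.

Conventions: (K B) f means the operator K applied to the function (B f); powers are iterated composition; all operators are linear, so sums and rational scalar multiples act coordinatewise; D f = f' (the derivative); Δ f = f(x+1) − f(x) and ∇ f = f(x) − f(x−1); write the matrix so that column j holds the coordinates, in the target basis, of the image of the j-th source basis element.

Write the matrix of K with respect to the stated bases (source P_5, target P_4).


the matrix is [[0, 2, 1, 1, 1, 1]; [0, 0, 4, 3, 4, 5]; [0, 0, 0, 6, 6, 10]; [0, 0, 0, 0, 8, 10]; [0, 0, 0, 0, 0, 10]] (rows listed top to bottom)

image of 1: 0
image of x: 2
image of x^2: 4x + 1
image of x^3: 6x^2 + 3x + 1
image of x^4: 8x^3 + 6x^2 + 4x + 1
image of x^5: 10x^4 + 10x^3 + 10x^2 + 5x + 1
each image's coordinates form column j of the matrix


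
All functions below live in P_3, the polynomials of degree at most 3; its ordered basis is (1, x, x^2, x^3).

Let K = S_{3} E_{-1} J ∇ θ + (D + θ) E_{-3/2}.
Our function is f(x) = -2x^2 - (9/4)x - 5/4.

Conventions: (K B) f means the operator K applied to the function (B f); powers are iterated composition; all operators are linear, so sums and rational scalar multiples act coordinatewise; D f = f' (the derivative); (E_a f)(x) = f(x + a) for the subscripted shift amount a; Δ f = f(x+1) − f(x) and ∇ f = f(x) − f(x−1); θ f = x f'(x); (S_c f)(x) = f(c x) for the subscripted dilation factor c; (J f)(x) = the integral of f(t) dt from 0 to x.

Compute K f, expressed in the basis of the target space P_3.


the image equals g(x) = -40x^2 + 29x - 2

θ f = -4x^2 - (9/4)x
∇ θ f = -8x + 7/4
J ∇ θ f = -4x^2 + (7/4)x
E_{-1} (J ∇ θ) f = -4x^2 + (39/4)x - 23/4
S_{3} E_{-1} (J ∇ θ) f = -36x^2 + (117/4)x - 23/4
E_{-3/2} f = -2x^2 + (15/4)x - 19/8
D E_{-3/2} f = -4x + 15/4
θ E_{-3/2} f = -4x^2 + (15/4)x
(D + θ) E_{-3/2} f = -4x^2 - (1/4)x + 15/4
(S_{3} E_{-1} J ∇ θ + (D + θ) E_{-3/2}) f = -40x^2 + 29x - 2


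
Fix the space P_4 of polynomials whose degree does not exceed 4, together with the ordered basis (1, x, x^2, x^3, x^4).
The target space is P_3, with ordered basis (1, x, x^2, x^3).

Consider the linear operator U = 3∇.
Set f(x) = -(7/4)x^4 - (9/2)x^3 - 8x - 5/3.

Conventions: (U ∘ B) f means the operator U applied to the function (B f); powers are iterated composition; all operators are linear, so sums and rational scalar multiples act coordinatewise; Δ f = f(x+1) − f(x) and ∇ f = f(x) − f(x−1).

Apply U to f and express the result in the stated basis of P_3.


∇ f = -7x^3 - 3x^2 + (13/2)x - 43/4
(3∇) f = -21x^3 - 9x^2 + (39/2)x - 129/4

g(x) = -21x^3 - 9x^2 + (39/2)x - 129/4


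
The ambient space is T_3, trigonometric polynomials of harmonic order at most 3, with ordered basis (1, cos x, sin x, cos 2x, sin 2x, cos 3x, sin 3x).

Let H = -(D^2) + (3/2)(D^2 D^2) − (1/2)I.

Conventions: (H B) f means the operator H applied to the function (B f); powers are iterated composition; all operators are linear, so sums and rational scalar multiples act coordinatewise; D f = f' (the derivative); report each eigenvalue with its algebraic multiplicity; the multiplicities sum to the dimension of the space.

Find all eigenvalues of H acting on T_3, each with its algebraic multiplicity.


λ = -1/2 (multiplicity 1), λ = 2 (multiplicity 2), λ = 55/2 (multiplicity 2), λ = 130 (multiplicity 2)

image of 1: -1/2
image of cos x: 2cos x
image of sin x: 2sin x
image of cos 2x: (55/2)cos 2x
image of sin 2x: (55/2)sin 2x
image of cos 3x: 130cos 3x
image of sin 3x: 130sin 3x
the matrix is diagonal; its diagonal is (-1/2, 2, 2, 55/2, 55/2, 130, 130)
for a triangular matrix the eigenvalues are the diagonal entries, with algebraic multiplicity their repetition count


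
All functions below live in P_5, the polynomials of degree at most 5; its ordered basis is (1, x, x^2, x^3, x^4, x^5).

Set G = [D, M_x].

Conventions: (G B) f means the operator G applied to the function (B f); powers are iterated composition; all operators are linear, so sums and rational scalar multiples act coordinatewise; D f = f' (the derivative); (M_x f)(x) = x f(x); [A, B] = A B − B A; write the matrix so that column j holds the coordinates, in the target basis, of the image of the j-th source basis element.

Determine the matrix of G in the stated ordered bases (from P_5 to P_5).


the matrix is [[1, 0, 0, 0, 0, 0]; [0, 1, 0, 0, 0, 0]; [0, 0, 1, 0, 0, 0]; [0, 0, 0, 1, 0, 0]; [0, 0, 0, 0, 1, 0]; [0, 0, 0, 0, 0, 1]] (rows listed top to bottom)

image of 1: 1
image of x: x
image of x^2: x^2
image of x^3: x^3
image of x^4: x^4
image of x^5: x^5
each image's coordinates form column j of the matrix


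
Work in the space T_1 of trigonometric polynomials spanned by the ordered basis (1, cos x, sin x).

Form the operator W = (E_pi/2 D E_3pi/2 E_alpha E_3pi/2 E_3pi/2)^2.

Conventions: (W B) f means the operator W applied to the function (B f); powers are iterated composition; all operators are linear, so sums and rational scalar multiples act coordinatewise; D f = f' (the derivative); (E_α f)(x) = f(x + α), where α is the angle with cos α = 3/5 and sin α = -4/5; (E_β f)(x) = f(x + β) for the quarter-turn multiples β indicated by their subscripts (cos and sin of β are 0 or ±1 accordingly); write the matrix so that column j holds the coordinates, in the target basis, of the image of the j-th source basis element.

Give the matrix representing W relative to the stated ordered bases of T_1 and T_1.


the matrix is [[0, 0, 0]; [0, 7/25, 24/25]; [0, -24/25, 7/25]] (rows listed top to bottom)

image of 1: 0
image of cos x: (7/25)cos x - (24/25)sin x
image of sin x: (24/25)cos x + (7/25)sin x
each image's coordinates form column j of the matrix


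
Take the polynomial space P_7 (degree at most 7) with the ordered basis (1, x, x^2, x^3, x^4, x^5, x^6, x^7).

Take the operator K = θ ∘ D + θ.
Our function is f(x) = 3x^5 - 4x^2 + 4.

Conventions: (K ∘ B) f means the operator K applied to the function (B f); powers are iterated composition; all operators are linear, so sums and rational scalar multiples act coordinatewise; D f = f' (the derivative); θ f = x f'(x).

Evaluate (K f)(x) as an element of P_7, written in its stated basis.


the image equals g(x) = 15x^5 + 60x^4 - 8x^2 - 8x

D f = 15x^4 - 8x
θ D f = 60x^4 - 8x
θ f = 15x^5 - 8x^2
(θ ∘ D + θ) f = 15x^5 + 60x^4 - 8x^2 - 8x


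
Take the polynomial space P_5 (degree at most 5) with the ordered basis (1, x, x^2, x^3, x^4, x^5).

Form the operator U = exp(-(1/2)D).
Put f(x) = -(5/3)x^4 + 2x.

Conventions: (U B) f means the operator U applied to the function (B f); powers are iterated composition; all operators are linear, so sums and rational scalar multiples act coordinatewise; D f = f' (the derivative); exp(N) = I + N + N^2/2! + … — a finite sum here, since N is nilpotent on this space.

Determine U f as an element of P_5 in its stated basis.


g(x) = -(5/3)x^4 + (10/3)x^3 - (5/2)x^2 + (17/6)x - 53/48

order-1 term: (10/3)x^3 - 1
order-2 term: -(5/2)x^2
order-3 term: (5/6)x
order-4 term: -5/48
the series for exp(-(1/2)D) f terminates at order 4
exp(-(1/2)D) f = -(5/3)x^4 + (10/3)x^3 - (5/2)x^2 + (17/6)x - 53/48


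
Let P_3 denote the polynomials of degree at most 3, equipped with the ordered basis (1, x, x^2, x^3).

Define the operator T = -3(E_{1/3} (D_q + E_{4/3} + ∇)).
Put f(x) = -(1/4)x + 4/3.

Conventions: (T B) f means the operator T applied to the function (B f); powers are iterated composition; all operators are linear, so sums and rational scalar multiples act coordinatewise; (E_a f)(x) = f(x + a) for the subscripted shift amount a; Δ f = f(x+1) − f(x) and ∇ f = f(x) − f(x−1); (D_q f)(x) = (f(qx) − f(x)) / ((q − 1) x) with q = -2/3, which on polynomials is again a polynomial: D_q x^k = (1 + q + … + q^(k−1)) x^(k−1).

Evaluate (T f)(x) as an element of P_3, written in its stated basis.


g(x) = (3/4)x - 5/4

D_q f = -1/4
E_{4/3} f = -(1/4)x + 1
∇ f = -1/4
(D_q + E_{4/3} + ∇) f = -(1/4)x + 1/2
E_{1/3} (D_q + E_{4/3} + ∇) f = -(1/4)x + 5/12
(-3(E_{1/3} (D_q + E_{4/3} + ∇))) f = (3/4)x - 5/4


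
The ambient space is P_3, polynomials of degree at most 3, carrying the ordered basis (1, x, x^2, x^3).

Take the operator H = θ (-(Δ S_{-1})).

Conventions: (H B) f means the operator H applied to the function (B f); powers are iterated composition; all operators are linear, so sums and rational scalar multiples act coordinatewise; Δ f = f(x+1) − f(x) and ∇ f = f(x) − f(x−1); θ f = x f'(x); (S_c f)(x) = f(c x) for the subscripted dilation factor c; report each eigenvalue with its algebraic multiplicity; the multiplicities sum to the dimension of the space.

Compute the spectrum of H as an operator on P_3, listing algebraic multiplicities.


λ = 0 (multiplicity 4)

image of 1: 0
image of x: 0
image of x^2: -2x
image of x^3: 6x^2 + 3x
the matrix is upper triangular; its diagonal is (0, 0, 0, 0)
for a triangular matrix the eigenvalues are the diagonal entries, with algebraic multiplicity their repetition count


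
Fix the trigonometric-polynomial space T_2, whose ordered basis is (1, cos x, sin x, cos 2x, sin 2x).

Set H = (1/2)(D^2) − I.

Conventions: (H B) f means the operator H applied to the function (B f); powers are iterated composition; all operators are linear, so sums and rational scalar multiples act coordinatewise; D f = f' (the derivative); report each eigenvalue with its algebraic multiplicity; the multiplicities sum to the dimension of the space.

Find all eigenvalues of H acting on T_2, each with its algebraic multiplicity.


λ = -3 (multiplicity 2), λ = -3/2 (multiplicity 2), λ = -1 (multiplicity 1)

image of 1: -1
image of cos x: -(3/2)cos x
image of sin x: -(3/2)sin x
image of cos 2x: -3cos 2x
image of sin 2x: -3sin 2x
the matrix is diagonal; its diagonal is (-1, -3/2, -3/2, -3, -3)
for a triangular matrix the eigenvalues are the diagonal entries, with algebraic multiplicity their repetition count


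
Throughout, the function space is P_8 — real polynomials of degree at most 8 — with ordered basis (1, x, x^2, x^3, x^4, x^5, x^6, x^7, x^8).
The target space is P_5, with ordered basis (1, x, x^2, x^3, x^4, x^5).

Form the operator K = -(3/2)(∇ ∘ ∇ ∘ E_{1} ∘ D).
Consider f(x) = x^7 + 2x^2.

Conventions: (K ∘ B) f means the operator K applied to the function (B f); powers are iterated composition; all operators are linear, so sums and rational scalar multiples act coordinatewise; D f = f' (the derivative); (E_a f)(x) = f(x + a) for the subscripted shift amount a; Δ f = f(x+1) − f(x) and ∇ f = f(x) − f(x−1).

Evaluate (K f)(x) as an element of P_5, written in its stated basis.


g(x) = -315x^4 - 315x^2 - 21

D f = 7x^6 + 4x
E_{1} D f = 7x^6 + 42x^5 + 105x^4 + 140x^3 + 105x^2 + 46x + 11
∇ (E_{1} ∘ D) f = 42x^5 + 105x^4 + 140x^3 + 105x^2 + 42x + 11
∇ ∇ (E_{1} ∘ D) f = 210x^4 + 210x^2 + 14
(-(3/2)(∇ ∘ ∇ ∘ E_{1} ∘ D)) f = -315x^4 - 315x^2 - 21


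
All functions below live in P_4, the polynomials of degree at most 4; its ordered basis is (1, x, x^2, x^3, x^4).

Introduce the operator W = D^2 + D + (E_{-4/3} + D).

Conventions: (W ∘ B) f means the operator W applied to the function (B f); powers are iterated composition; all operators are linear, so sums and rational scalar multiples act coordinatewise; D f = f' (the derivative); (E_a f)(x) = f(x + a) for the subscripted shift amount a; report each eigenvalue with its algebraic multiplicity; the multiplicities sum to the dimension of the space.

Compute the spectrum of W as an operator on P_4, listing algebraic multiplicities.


image of 1: 1
image of x: x + 2/3
image of x^2: x^2 + (4/3)x + 34/9
image of x^3: x^3 + 2x^2 + (34/3)x - 64/27
image of x^4: x^4 + (8/3)x^3 + (68/3)x^2 - (256/27)x + 256/81
the matrix is upper triangular; its diagonal is (1, 1, 1, 1, 1)
for a triangular matrix the eigenvalues are the diagonal entries, with algebraic multiplicity their repetition count

λ = 1 (multiplicity 5)


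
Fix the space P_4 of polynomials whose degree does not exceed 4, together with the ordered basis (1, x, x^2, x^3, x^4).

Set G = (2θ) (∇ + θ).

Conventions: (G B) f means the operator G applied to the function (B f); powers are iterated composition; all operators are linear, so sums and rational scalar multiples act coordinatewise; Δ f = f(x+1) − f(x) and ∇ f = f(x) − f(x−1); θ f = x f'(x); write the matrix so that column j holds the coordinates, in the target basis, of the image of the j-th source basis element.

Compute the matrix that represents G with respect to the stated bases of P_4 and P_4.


image of 1: 0
image of x: 2x
image of x^2: 8x^2 + 4x
image of x^3: 18x^3 + 12x^2 - 6x
image of x^4: 32x^4 + 24x^3 - 24x^2 + 8x
each image's coordinates form column j of the matrix

the matrix is [[0, 0, 0, 0, 0]; [0, 2, 4, -6, 8]; [0, 0, 8, 12, -24]; [0, 0, 0, 18, 24]; [0, 0, 0, 0, 32]] (rows listed top to bottom)


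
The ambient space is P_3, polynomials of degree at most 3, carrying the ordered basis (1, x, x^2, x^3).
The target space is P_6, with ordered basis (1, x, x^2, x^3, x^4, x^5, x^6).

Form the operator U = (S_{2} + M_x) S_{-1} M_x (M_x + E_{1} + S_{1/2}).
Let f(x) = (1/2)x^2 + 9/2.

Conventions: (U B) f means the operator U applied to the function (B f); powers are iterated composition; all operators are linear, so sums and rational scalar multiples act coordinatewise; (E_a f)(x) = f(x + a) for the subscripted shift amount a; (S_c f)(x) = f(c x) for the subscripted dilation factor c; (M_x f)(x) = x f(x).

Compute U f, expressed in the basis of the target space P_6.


M_x f = (1/2)x^3 + (9/2)x
E_{1} f = (1/2)x^2 + x + 5
S_{1/2} f = (1/8)x^2 + 9/2
(M_x + E_{1} + S_{1/2}) f = (1/2)x^3 + (5/8)x^2 + (11/2)x + 19/2
M_x (M_x + E_{1} + S_{1/2}) f = (1/2)x^4 + (5/8)x^3 + (11/2)x^2 + (19/2)x
S_{-1} M_x (M_x + E_{1} + S_{1/2}) f = (1/2)x^4 - (5/8)x^3 + (11/2)x^2 - (19/2)x
S_{2} S_{-1} M_x (M_x + E_{1} + S_{1/2}) f = 8x^4 - 5x^3 + 22x^2 - 19x
M_x S_{-1} M_x (M_x + E_{1} + S_{1/2}) f = (1/2)x^5 - (5/8)x^4 + (11/2)x^3 - (19/2)x^2
(S_{2} + M_x) S_{-1} M_x (M_x + E_{1} + S_{1/2}) f = (1/2)x^5 + (59/8)x^4 + (1/2)x^3 + (25/2)x^2 - 19x

the result is g(x) = (1/2)x^5 + (59/8)x^4 + (1/2)x^3 + (25/2)x^2 - 19x


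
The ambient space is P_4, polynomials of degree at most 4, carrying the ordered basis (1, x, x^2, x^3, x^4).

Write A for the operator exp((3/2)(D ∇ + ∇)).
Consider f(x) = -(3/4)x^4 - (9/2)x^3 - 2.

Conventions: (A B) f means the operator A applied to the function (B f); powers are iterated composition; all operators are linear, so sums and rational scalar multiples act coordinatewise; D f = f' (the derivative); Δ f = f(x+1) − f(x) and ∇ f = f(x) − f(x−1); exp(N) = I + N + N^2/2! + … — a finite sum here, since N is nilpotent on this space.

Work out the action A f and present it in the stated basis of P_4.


order-1 term: -(9/2)x^3 - 27x^2 - (45/4)x + 81/8
order-2 term: -(81/8)x^2 - (405/8)x - 351/16
order-3 term: -(81/8)x - 243/8
order-4 term: -243/64
the series for exp((3/2)(D ∇ + ∇)) f terminates at order 4
exp((3/2)(D ∇ + ∇)) f = -(3/4)x^4 - 9x^3 - (297/8)x^2 - 72x - 3071/64

g(x) = -(3/4)x^4 - 9x^3 - (297/8)x^2 - 72x - 3071/64


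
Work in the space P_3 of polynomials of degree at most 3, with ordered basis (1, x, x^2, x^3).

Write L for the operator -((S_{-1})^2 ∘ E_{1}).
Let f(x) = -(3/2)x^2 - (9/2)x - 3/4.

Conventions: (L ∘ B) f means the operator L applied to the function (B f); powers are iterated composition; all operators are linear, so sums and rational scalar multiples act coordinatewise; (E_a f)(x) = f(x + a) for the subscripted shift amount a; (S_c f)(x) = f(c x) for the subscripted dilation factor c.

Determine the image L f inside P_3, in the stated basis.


the image equals g(x) = (3/2)x^2 + (15/2)x + 27/4

E_{1} f = -(3/2)x^2 - (15/2)x - 27/4
S_{-1} E_{1} f = -(3/2)x^2 + (15/2)x - 27/4
S_{-1} S_{-1} E_{1} f = -(3/2)x^2 - (15/2)x - 27/4
(-((S_{-1})^2 ∘ E_{1})) f = (3/2)x^2 + (15/2)x + 27/4


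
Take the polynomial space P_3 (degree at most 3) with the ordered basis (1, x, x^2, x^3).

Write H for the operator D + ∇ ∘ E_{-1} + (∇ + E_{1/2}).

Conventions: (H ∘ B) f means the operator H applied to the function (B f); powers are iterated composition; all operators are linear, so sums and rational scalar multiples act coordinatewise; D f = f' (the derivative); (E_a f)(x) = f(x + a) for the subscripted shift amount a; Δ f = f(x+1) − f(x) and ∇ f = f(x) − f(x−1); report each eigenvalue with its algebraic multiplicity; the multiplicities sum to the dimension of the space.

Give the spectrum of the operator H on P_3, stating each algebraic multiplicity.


image of 1: 1
image of x: x + 7/2
image of x^2: x^2 + 7x - 15/4
image of x^3: x^3 + (21/2)x^2 - (45/4)x + 65/8
the matrix is upper triangular; its diagonal is (1, 1, 1, 1)
for a triangular matrix the eigenvalues are the diagonal entries, with algebraic multiplicity their repetition count

λ = 1 (multiplicity 4)


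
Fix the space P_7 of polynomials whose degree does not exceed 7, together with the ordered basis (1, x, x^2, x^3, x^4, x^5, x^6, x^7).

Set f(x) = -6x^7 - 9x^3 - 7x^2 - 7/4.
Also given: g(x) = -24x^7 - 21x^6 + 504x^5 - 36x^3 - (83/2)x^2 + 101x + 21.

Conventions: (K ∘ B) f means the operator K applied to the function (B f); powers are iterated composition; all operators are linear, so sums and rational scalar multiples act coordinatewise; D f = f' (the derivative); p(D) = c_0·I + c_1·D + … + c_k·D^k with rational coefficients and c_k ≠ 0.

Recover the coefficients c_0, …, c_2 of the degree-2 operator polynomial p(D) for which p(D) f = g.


p(D) = 4·I + (1/2)·D − 2·D^2, i.e. c_0 = 4, c_1 = 1/2, c_2 = -2

D^0 f = -6x^7 - 9x^3 - 7x^2 - 7/4
D^1 f = -42x^6 - 27x^2 - 14x
D^2 f = -252x^5 - 54x - 14
matching coefficients of g against c_0 f + c_1 Df + … from the top degree down determines the c_i
solution: c_0 = 4, c_1 = 1/2, c_2 = -2
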